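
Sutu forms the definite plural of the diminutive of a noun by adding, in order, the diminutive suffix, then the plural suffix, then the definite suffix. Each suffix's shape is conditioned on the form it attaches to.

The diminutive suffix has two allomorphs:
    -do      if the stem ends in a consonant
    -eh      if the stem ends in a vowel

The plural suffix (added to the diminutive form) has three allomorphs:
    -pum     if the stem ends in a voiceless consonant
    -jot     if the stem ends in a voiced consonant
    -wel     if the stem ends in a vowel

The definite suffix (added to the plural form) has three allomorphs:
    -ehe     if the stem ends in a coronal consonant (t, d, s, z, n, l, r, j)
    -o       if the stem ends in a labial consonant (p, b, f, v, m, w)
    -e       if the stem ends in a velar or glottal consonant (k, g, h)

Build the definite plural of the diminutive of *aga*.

The final sound of *aga* is /a/, which is a vowel, so the diminutive suffix is -eh, giving *agaeh*.
The diminutive form *agaeh*: final sound = /h/, a voiceless consonant → -pum → *agaehpum*.
The plural form *agaehpum* — final consonant /m/ (labial) → -o → *agaehpumo*.

agaehpumo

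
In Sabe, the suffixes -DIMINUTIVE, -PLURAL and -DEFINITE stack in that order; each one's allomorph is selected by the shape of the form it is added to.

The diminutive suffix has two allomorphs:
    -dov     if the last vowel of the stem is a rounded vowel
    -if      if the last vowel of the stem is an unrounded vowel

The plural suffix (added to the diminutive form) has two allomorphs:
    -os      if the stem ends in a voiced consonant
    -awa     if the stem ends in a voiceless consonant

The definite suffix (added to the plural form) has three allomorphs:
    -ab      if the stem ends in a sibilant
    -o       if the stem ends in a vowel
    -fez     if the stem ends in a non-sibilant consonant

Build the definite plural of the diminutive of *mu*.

The last vowel of *mu* is /u/, which is a rounded vowel, so the diminutive suffix is -dov, giving *mudov*.
Since the final consonant of the diminutive form *mudov* is /v/ (voiced), it takes -os, giving *mudovos*.
The plural form *mudovos* — final sound /s/ (a sibilant) → -ab → *mudovosab*.

mudovosab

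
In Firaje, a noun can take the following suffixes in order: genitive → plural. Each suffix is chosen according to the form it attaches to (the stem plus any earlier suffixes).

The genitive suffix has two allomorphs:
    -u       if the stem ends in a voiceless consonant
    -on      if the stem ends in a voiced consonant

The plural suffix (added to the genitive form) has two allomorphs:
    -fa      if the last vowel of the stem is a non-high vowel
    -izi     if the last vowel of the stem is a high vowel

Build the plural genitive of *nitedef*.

Since the final consonant of *nitedef* is /f/ (voiceless), it takes -u, giving *nitedefu*.
Since the last vowel of the genitive form *nitedefu* is /u/ (a high vowel), it takes -izi, giving *nitedefuizi*.

nitedefuizi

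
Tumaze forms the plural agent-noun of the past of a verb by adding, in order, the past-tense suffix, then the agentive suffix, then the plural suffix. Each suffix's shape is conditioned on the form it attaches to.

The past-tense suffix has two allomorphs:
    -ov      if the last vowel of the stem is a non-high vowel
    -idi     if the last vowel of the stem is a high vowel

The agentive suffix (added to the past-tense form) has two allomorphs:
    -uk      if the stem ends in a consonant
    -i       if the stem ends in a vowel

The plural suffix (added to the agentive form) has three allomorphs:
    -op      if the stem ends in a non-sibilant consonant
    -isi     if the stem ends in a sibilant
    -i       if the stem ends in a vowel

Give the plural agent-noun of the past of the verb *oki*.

okiidiii

*oki*: last vowel = /i/, a high vowel → -idi → *okiidi*.
The final sound of the past-tense form *okiidi* is /i/, which is a vowel, so the agentive suffix is -i, giving *okiidii*.
The agentive form *okiidii* — final sound /i/ (a vowel) → -i → *okiidiii*.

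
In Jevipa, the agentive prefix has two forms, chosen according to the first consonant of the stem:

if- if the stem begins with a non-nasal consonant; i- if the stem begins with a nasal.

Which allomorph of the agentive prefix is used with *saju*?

*saju* — first consonant /s/ (non-nasal) → if-.

if-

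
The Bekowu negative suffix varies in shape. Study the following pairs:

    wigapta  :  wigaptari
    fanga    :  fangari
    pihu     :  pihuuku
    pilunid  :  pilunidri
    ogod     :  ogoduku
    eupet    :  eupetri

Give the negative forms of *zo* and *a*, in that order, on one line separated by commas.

The suffix is conditioned by the last vowel: -uku when the last vowel of the stem is a rounded vowel (*pihu*, *ogod*); -ri when the last vowel of the stem is an unrounded vowel (*wigapta*, *fanga*, *pilunid*, *eupet*).
Since the last vowel of *zo* is /o/ (a rounded vowel), it takes -uku, giving *zouku*.
The last vowel of *a* is /a/, which is an unrounded vowel, so the suffix is -ri, giving *ari*.

zouku, ari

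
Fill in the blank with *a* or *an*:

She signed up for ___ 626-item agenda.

a

The indefinite article is chosen by the initial *sound* of the following word, not its spelling.
The number *626* is spoken "six hundred …", beginning with /sɪks/ — a consonant sound.
So the article is *a*: She signed up for a 626-item agenda.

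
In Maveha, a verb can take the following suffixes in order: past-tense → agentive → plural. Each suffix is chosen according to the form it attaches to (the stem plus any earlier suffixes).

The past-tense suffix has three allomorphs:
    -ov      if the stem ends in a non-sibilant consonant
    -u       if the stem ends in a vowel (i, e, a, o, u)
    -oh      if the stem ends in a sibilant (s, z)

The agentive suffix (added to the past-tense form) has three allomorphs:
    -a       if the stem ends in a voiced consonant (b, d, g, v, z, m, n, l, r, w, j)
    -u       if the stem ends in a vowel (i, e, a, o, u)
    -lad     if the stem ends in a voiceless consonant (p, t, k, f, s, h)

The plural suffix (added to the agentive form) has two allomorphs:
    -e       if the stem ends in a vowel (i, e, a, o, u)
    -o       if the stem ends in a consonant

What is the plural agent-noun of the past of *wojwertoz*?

*wojwertoz*: final sound = /z/, a sibilant → -oh → *wojwertozoh*.
The past-tense form *wojwertozoh* — final sound /h/ (a voiceless consonant) → -lad → *wojwertozohlad*.
The agentive form *wojwertozohlad* — final sound /d/ (a consonant) → -o → *wojwertozohlado*.

wojwertozohlado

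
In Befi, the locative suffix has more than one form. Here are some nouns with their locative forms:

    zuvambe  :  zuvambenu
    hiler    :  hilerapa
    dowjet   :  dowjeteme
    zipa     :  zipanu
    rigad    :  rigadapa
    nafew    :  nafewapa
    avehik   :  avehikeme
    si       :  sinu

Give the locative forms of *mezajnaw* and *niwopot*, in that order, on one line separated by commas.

mezajnawapa, niwopoteme

The alternation tracks the final sound of the stem — -eme when the stem ends in a voiceless consonant (*dowjet*, *avehik*); -apa when the stem ends in a voiced consonant (*hiler*, *rigad*, *nafew*); -nu when the stem ends in a vowel (*zuvambe*, *zipa*, *si*).
*mezajnaw* — final sound /w/ (a voiced consonant) → -apa → *mezajnawapa*.
The final sound of *niwopot* is /t/, which is a voiceless consonant, so the suffix is -eme, giving *niwopoteme*.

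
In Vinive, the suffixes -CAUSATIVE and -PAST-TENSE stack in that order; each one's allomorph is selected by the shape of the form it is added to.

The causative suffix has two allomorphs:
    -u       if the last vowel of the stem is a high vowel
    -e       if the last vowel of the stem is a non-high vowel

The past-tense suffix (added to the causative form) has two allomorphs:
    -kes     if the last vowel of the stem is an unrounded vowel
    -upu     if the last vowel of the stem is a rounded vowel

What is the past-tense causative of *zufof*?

*zufof* — last vowel /o/ (a non-high vowel) → -e → *zufofe*.
The causative form *zufofe* — last vowel /e/ (an unrounded vowel) → -kes → *zufofekes*.

zufofekes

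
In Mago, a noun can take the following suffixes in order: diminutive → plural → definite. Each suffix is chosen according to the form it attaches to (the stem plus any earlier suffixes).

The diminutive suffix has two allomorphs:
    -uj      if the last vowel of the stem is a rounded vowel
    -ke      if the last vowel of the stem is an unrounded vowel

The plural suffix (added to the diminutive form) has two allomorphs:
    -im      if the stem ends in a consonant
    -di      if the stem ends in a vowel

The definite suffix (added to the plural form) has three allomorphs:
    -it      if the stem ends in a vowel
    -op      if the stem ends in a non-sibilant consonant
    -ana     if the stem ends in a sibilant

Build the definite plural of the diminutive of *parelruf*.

parelrufujimop

The last vowel of *parelruf* is /u/, which is a rounded vowel, so the diminutive suffix is -uj, giving *parelrufuj*.
The diminutive form *parelrufuj* — final sound /j/ (a consonant) → -im → *parelrufujim*.
The final sound of the plural form *parelrufujim* is /m/, which is a non-sibilant consonant, so the definite suffix is -op, giving *parelrufujimop*.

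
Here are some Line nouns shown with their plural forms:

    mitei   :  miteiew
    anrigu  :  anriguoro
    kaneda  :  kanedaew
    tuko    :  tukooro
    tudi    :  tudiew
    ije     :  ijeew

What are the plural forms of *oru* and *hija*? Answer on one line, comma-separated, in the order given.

Looking at the last vowel of each stem: -oro when the last vowel of the stem is a rounded vowel (*anrigu*, *tuko*); -ew when the last vowel of the stem is an unrounded vowel (*mitei*, *kaneda*, *tudi*, *ije*).
The last vowel of *oru* is /u/, which is a rounded vowel, so the suffix is -oro, giving *oruoro*.
The last vowel of *hija* is /a/, which is an unrounded vowel, so the suffix is -ew, giving *hijaew*.

oruoro, hijaew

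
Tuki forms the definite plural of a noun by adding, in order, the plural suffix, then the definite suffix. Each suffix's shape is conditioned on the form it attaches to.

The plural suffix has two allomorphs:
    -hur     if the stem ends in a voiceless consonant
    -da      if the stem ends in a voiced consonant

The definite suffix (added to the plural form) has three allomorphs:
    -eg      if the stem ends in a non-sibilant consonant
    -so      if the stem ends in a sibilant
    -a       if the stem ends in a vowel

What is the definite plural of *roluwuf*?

roluwufhureg

The final consonant of *roluwuf* is /f/, which is voiceless, so the plural suffix is -hur, giving *roluwufhur*.
The plural form *roluwufhur* — final sound /r/ (a non-sibilant consonant) → -eg → *roluwufhureg*.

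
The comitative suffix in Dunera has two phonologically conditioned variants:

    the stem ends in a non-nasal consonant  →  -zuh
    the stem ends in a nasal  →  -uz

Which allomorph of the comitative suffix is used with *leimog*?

Since the final consonant of *leimog* is /g/ (non-nasal), it takes -zuh.

-zuh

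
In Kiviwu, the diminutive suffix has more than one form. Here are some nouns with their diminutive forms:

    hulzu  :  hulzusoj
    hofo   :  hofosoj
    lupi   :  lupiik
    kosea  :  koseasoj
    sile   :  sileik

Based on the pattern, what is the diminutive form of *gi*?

giik

The pattern is front/back vowel harmony: -ik when the last vowel of the stem is a front vowel (*lupi*, *sile*); -soj when the last vowel of the stem is a back vowel (*hulzu*, *hofo*, *kosea*).
*gi* — last vowel /i/ (a front vowel) → -ik → *giik*.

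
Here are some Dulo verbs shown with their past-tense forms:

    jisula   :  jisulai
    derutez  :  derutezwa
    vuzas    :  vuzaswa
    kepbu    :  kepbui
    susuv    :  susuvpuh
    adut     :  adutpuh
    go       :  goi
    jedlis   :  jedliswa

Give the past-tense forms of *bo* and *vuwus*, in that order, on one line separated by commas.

Looking at the final sound of each stem: -wa when the stem ends in a sibilant (*derutez*, *vuzas*, *jedlis*); -puh when the stem ends in a non-sibilant consonant (*susuv*, *adut*); -i when the stem ends in a vowel (*jisula*, *kepbu*, *go*).
Since the final sound of *bo* is /o/ (a vowel), it takes -i, giving *boi*.
The final sound of *vuwus* is /s/, which is a sibilant, so the suffix is -wa, giving *vuwuswa*.

boi, vuwuswa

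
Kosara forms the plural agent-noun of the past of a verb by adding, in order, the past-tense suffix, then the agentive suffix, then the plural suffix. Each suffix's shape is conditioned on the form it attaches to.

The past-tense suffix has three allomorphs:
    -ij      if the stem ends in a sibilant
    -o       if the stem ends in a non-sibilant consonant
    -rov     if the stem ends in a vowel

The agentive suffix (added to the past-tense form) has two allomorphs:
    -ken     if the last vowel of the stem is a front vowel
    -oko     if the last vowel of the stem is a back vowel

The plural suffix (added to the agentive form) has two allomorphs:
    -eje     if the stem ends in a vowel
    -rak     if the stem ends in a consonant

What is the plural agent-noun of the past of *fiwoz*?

fiwozijkenrak

The final sound of *fiwoz* is /z/, which is a sibilant, so the past-tense suffix is -ij, giving *fiwozij*.
The last vowel of the past-tense form *fiwozij* is /i/, which is a front vowel, so the agentive suffix is -ken, giving *fiwozijken*.
The final sound of the agentive form *fiwozijken* is /n/, which is a consonant, so the plural suffix is -rak, giving *fiwozijkenrak*.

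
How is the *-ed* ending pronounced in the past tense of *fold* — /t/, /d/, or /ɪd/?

The stem *fold* ends in /t/ or /d/.
The -ed suffix is realized as /ɪd/ after /t, d/; as /t/ after other voiceless consonants; and as /d/ after other voiced sounds.
So -ed on *fold* is pronounced /ɪd/.

/ɪd/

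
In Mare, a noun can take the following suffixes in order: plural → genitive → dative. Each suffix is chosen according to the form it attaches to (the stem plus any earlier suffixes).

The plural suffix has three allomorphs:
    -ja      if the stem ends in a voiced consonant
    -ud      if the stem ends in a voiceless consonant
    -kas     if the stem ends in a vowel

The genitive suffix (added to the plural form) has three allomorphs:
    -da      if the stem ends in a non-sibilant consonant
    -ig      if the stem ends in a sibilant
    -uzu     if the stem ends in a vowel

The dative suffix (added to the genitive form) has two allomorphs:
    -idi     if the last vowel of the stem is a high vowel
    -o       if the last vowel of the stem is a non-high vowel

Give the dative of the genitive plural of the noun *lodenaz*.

*lodenaz*: final sound = /z/, a voiced consonant → -ja → *lodenazja*.
The plural form *lodenazja*: final sound = /a/, a vowel → -uzu → *lodenazjauzu*.
The genitive form *lodenazjauzu* — last vowel /u/ (a high vowel) → -idi → *lodenazjauzuidi*.

lodenazjauzuidi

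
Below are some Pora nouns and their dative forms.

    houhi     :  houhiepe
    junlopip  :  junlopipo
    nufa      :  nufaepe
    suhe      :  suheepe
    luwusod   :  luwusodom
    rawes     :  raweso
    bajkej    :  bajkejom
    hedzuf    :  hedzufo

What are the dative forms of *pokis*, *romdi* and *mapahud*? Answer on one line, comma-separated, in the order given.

pokiso, romdiepe, mapahudom

The pattern is voicing of the final sound: -o when the stem ends in a voiceless consonant (*junlopip*, *rawes*, *hedzuf*); -om when the stem ends in a voiced consonant (*luwusod*, *bajkej*); -epe when the stem ends in a vowel (*houhi*, *nufa*, *suhe*).
The final sound of *pokis* is /s/, which is a voiceless consonant, so the suffix is -o, giving *pokiso*.
Since the final sound of *romdi* is /i/ (a vowel), it takes -epe, giving *romdiepe*.
*mapahud*: final sound = /d/, a voiced consonant → -om → *mapahudom*.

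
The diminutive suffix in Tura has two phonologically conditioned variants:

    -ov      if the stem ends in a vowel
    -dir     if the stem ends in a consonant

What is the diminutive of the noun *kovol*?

kovoldir

*kovol* — final sound /l/ (a consonant) → -dir → *kovoldir*.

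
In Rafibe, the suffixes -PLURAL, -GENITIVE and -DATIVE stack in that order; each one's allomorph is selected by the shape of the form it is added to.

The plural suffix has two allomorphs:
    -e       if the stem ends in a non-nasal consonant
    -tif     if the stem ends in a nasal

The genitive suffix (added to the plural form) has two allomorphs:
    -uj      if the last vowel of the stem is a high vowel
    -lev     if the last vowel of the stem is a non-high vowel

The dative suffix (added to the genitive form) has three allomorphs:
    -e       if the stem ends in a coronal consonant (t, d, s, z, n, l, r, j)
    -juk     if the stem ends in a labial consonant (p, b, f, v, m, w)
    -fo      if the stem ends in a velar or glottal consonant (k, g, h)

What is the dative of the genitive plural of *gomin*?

*gomin* — final consonant /n/ (a nasal) → -tif → *gomintif*.
The plural form *gomintif* — last vowel /i/ (a high vowel) → -uj → *gomintifuj*.
The genitive form *gomintifuj* — final consonant /j/ (coronal) → -e → *gomintifuje*.

gomintifuje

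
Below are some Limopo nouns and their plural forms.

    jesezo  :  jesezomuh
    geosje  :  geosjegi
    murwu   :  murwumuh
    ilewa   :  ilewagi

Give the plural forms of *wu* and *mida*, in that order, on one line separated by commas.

wumuh, midagi

The pattern is rounding harmony: -muh when the last vowel of the stem is a rounded vowel (*jesezo*, *murwu*); -gi when the last vowel of the stem is an unrounded vowel (*geosje*, *ilewa*).
*wu* — last vowel /u/ (a rounded vowel) → -muh → *wumuh*.
Since the last vowel of *mida* is /a/ (an unrounded vowel), it takes -gi, giving *midagi*.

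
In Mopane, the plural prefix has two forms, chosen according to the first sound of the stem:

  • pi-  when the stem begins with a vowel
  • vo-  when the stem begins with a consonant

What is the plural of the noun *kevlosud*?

*kevlosud*: first sound = /k/, a consonant → vo- → *vokevlosud*.

vokevlosud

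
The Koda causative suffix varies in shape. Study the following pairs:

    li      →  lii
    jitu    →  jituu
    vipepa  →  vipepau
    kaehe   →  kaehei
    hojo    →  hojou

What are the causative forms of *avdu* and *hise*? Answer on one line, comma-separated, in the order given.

The suffix is conditioned by the last vowel: -i when the last vowel of the stem is a front vowel (*li*, *kaehe*); -u when the last vowel of the stem is a back vowel (*jitu*, *vipepa*, *hojo*).
Since the last vowel of *avdu* is /u/ (a back vowel), it takes -u, giving *avduu*.
The last vowel of *hise* is /e/, which is a front vowel, so the suffix is -i, giving *hisei*.

avduu, hisei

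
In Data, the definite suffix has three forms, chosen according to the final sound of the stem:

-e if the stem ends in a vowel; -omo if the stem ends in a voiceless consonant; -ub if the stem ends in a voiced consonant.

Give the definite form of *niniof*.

The final sound of *niniof* is /f/, which is a voiceless consonant, so the suffix is -omo, giving *niniofomo*.

niniofomo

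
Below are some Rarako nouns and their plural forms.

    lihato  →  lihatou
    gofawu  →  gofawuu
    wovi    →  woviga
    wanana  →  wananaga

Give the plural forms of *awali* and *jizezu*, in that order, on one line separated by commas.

The pattern is rounding harmony: -u when the last vowel of the stem is a rounded vowel (*lihato*, *gofawu*); -ga when the last vowel of the stem is an unrounded vowel (*wovi*, *wanana*).
*awali*: last vowel = /i/, an unrounded vowel → -ga → *awaliga*.
*jizezu*: last vowel = /u/, a rounded vowel → -u → *jizezuu*.

awaliga, jizezuu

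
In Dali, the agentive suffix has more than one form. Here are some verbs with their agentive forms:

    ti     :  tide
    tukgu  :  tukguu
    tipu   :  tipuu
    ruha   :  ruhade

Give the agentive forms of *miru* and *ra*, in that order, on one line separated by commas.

miruu, rade

The alternation tracks the last vowel of the stem — -u when the last vowel of the stem is a rounded vowel (*tukgu*, *tipu*); -de when the last vowel of the stem is an unrounded vowel (*ti*, *ruha*).
*miru* — last vowel /u/ (a rounded vowel) → -u → *miruu*.
*ra* — last vowel /a/ (an unrounded vowel) → -de → *rade*.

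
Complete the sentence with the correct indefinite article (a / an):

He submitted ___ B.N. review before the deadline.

The indefinite article is chosen by the initial *sound* of the following word, not its spelling.
The initialism *B.N.* is read letter by letter; the first letter, B, is pronounced /biː/, which begins with a consonant sound.
So the article is *a*: He submitted a B.N. review before the deadline.

a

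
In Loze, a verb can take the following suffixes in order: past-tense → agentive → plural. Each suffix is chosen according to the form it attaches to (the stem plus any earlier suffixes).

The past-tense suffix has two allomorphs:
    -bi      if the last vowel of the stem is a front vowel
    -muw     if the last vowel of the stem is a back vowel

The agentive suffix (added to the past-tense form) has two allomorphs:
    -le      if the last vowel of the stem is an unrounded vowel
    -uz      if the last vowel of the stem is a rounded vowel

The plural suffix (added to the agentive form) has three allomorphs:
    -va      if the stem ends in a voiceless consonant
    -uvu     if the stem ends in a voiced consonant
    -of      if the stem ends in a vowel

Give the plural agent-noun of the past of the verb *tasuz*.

tasuzmuwuzuvu

Since the last vowel of *tasuz* is /u/ (a back vowel), it takes -muw, giving *tasuzmuw*.
The past-tense form *tasuzmuw* — last vowel /u/ (a rounded vowel) → -uz → *tasuzmuwuz*.
The agentive form *tasuzmuwuz*: final sound = /z/, a voiced consonant → -uvu → *tasuzmuwuzuvu*.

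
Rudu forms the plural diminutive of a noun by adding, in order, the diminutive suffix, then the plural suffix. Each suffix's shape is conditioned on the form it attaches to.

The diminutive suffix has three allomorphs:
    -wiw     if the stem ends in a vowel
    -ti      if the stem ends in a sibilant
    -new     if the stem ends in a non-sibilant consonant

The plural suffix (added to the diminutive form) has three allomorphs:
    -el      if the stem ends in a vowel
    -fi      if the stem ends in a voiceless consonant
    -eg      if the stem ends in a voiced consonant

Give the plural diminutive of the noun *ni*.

*ni* — final sound /i/ (a vowel) → -wiw → *niwiw*.
The diminutive form *niwiw* — final sound /w/ (a voiced consonant) → -eg → *niwiweg*.

niwiweg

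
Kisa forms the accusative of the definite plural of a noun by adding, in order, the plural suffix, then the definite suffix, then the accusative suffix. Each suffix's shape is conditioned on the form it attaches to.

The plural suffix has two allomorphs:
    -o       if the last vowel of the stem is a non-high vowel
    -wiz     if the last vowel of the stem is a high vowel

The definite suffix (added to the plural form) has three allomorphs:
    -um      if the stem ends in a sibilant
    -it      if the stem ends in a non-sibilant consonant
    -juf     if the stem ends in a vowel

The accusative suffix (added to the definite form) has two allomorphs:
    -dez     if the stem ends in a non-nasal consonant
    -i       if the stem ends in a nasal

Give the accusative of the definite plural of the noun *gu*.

The last vowel of *gu* is /u/, which is a high vowel, so the plural suffix is -wiz, giving *guwiz*.
The plural form *guwiz*: final sound = /z/, a sibilant → -um → *guwizum*.
Since the final consonant of the definite form *guwizum* is /m/ (a nasal), it takes -i, giving *guwizumi*.

guwizumi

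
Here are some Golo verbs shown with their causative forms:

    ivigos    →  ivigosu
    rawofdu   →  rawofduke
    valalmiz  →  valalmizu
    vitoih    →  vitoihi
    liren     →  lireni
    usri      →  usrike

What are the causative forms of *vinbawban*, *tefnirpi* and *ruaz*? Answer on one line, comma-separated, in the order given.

Looking at the final sound of each stem: -u when the stem ends in a sibilant (*ivigos*, *valalmiz*); -i when the stem ends in a non-sibilant consonant (*vitoih*, *liren*); -ke when the stem ends in a vowel (*rawofdu*, *usri*).
*vinbawban* — final sound /n/ (a non-sibilant consonant) → -i → *vinbawbani*.
The final sound of *tefnirpi* is /i/, which is a vowel, so the suffix is -ke, giving *tefnirpike*.
*ruaz*: final sound = /z/, a sibilant → -u → *ruazu*.

vinbawbani, tefnirpike, ruazu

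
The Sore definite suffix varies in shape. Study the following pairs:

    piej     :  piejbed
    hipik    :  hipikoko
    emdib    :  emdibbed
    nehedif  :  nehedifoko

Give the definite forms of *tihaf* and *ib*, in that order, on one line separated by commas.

The alternation tracks the final consonant of the stem — -oko when the stem ends in a voiceless consonant (*hipik*, *nehedif*); -bed when the stem ends in a voiced consonant (*piej*, *emdib*).
*tihaf*: final consonant = /f/, voiceless → -oko → *tihafoko*.
Since the final consonant of *ib* is /b/ (voiced), it takes -bed, giving *ibbed*.

tihafoko, ibbed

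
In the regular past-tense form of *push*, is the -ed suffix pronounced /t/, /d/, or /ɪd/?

/t/

The stem *push* ends in a voiceless consonant other than /t/.
The -ed suffix is realized as /ɪd/ after /t, d/; as /t/ after other voiceless consonants; and as /d/ after other voiced sounds.
So -ed on *push* is pronounced /t/.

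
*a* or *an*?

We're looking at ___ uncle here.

an

The indefinite article is chosen by the initial *sound* of the following word, not its spelling.
*uncle* begins with the sound /ʌ/ (u pronounced /ʌ/) — a vowel sound.
So the article is *an*: We're looking at an uncle here.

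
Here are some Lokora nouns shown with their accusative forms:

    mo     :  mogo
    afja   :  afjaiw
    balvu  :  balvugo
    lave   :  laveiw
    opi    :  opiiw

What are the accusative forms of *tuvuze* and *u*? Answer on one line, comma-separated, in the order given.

tuvuzeiw, ugo

Looking at the last vowel of each stem: -go when the last vowel of the stem is a rounded vowel (*mo*, *balvu*); -iw when the last vowel of the stem is an unrounded vowel (*afja*, *lave*, *opi*).
*tuvuze*: last vowel = /e/, an unrounded vowel → -iw → *tuvuzeiw*.
Since the last vowel of *u* is /u/ (a rounded vowel), it takes -go, giving *ugo*.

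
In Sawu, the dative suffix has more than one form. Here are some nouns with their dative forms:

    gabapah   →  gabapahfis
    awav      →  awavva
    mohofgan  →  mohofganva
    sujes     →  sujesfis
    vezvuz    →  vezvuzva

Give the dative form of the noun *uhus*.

The pattern is voicing of the final consonant: -fis when the stem ends in a voiceless consonant (*gabapah*, *sujes*); -va when the stem ends in a voiced consonant (*awav*, *mohofgan*, *vezvuz*).
*uhus* — final consonant /s/ (voiceless) → -fis → *uhusfis*.

uhusfis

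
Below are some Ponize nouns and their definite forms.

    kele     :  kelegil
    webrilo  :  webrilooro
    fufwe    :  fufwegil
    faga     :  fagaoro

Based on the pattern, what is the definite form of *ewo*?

The alternation tracks the last vowel of the stem — -gil when the last vowel of the stem is a front vowel (*kele*, *fufwe*); -oro when the last vowel of the stem is a back vowel (*webrilo*, *faga*).
*ewo*: last vowel = /o/, a back vowel → -oro → *ewooro*.

ewooro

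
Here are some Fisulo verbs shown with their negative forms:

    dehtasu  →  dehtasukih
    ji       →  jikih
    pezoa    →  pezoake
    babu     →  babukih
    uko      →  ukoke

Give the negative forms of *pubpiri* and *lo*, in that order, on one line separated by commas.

pubpirikih, loke

The suffix is conditioned by the last vowel: -kih when the last vowel of the stem is a high vowel (*dehtasu*, *ji*, *babu*); -ke when the last vowel of the stem is a non-high vowel (*pezoa*, *uko*).
Since the last vowel of *pubpiri* is /i/ (a high vowel), it takes -kih, giving *pubpirikih*.
The last vowel of *lo* is /o/, which is a non-high vowel, so the suffix is -ke, giving *loke*.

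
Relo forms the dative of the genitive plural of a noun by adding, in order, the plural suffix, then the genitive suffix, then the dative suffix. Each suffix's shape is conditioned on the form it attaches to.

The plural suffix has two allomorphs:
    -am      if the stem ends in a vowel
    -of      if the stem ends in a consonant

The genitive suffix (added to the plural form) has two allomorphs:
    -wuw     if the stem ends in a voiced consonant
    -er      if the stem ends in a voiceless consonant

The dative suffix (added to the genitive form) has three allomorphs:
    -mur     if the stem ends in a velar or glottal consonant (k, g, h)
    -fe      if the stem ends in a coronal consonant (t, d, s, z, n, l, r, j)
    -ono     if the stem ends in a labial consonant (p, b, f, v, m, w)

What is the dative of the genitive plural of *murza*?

Since the final sound of *murza* is /a/ (a vowel), it takes -am, giving *murzaam*.
The plural form *murzaam* — final consonant /m/ (voiced) → -wuw → *murzaamwuw*.
The final consonant of the genitive form *murzaamwuw* is /w/, which is labial, so the dative suffix is -ono, giving *murzaamwuwono*.

murzaamwuwono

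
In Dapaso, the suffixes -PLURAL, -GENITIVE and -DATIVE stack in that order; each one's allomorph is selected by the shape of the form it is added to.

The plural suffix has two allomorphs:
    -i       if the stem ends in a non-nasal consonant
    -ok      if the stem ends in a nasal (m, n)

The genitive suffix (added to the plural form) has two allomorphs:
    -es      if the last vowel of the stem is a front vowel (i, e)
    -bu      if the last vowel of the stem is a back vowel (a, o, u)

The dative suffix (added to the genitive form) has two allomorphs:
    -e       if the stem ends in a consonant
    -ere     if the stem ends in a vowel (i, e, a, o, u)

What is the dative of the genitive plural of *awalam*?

The final consonant of *awalam* is /m/, which is a nasal, so the plural suffix is -ok, giving *awalamok*.
The plural form *awalamok*: last vowel = /o/, a back vowel → -bu → *awalamokbu*.
The final sound of the genitive form *awalamokbu* is /u/, which is a vowel, so the dative suffix is -ere, giving *awalamokbuere*.

awalamokbuere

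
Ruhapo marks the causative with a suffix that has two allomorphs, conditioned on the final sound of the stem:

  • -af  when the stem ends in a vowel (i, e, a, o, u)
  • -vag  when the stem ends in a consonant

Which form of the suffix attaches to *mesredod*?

*mesredod*: final sound = /d/, a consonant → -vag.

-vag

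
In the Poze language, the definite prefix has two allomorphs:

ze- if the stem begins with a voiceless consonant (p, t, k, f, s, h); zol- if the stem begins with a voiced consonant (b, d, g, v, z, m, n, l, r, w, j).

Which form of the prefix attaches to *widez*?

zol-

The first consonant of *widez* is /w/, which is voiced, so the prefix is zol-.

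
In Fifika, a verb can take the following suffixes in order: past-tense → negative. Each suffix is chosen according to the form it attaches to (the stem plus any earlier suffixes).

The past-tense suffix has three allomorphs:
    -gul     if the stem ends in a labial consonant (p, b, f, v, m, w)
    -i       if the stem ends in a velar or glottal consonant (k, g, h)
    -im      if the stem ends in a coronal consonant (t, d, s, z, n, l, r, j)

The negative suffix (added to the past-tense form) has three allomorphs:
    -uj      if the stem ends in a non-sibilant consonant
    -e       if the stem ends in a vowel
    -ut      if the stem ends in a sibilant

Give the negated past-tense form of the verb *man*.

manimuj

Since the final consonant of *man* is /n/ (coronal), it takes -im, giving *manim*.
The past-tense form *manim* — final sound /m/ (a non-sibilant consonant) → -uj → *manimuj*.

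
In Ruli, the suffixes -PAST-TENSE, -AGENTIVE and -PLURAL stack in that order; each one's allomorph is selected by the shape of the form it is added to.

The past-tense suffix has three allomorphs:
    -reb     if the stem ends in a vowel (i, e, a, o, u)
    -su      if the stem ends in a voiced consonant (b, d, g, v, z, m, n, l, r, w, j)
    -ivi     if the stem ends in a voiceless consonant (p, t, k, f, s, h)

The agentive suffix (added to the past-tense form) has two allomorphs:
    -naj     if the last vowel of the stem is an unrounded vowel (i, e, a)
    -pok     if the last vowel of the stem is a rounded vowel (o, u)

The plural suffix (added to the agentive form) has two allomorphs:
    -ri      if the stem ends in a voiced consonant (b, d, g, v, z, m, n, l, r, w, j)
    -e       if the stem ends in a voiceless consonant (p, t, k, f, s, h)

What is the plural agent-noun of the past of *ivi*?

*ivi*: final sound = /i/, a vowel → -reb → *ivireb*.
The past-tense form *ivireb* — last vowel /e/ (an unrounded vowel) → -naj → *ivirebnaj*.
The agentive form *ivirebnaj* — final consonant /j/ (voiced) → -ri → *ivirebnajri*.

ivirebnajri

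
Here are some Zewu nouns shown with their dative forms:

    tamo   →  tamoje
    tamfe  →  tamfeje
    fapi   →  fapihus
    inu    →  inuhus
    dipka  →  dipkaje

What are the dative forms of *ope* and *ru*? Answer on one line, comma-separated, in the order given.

opeje, ruhus

The pattern is height harmony: -hus when the last vowel of the stem is a high vowel (*fapi*, *inu*); -je when the last vowel of the stem is a non-high vowel (*tamo*, *tamfe*, *dipka*).
Since the last vowel of *ope* is /e/ (a non-high vowel), it takes -je, giving *opeje*.
Since the last vowel of *ru* is /u/ (a high vowel), it takes -hus, giving *ruhus*.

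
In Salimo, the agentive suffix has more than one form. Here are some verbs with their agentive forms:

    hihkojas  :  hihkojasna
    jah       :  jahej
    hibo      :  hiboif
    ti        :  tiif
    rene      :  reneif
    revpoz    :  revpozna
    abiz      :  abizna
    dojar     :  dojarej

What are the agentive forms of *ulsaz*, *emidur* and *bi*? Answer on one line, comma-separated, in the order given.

ulsazna, emidurej, biif

The suffix is conditioned by the final sound: -na when the stem ends in a sibilant (*hihkojas*, *revpoz*, *abiz*); -ej when the stem ends in a non-sibilant consonant (*jah*, *dojar*); -if when the stem ends in a vowel (*hibo*, *ti*, *rene*).
The final sound of *ulsaz* is /z/, which is a sibilant, so the suffix is -na, giving *ulsazna*.
*emidur*: final sound = /r/, a non-sibilant consonant → -ej → *emidurej*.
*bi*: final sound = /i/, a vowel → -if → *biif*.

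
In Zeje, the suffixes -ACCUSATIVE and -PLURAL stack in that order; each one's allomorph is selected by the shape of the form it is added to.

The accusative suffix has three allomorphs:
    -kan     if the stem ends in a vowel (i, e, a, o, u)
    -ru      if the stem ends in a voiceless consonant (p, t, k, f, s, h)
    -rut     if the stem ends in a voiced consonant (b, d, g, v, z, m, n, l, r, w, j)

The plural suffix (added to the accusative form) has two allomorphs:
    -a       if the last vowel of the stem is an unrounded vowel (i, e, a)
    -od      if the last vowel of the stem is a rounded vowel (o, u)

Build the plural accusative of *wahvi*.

wahvikana

Since the final sound of *wahvi* is /i/ (a vowel), it takes -kan, giving *wahvikan*.
Since the last vowel of the accusative form *wahvikan* is /a/ (an unrounded vowel), it takes -a, giving *wahvikana*.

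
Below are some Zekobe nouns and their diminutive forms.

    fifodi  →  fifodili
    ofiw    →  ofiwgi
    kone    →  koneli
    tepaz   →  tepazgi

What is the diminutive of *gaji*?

The alternation tracks the final sound of the stem — -gi when the stem ends in a consonant (*ofiw*, *tepaz*); -li when the stem ends in a vowel (*fifodi*, *kone*).
The final sound of *gaji* is /i/, which is a vowel, so the suffix is -li, giving *gajili*.

gajili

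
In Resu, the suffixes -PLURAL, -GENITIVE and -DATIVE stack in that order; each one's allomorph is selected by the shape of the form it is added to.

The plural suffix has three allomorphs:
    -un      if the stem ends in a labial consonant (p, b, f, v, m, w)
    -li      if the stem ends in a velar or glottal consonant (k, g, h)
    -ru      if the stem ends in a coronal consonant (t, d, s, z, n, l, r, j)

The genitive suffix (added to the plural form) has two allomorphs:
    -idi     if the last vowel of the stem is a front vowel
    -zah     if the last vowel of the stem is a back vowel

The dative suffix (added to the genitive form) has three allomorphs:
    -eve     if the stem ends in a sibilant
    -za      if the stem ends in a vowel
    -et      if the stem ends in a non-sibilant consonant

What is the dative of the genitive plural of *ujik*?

*ujik*: final consonant = /k/, velar/glottal → -li → *ujikli*.
The last vowel of the plural form *ujikli* is /i/, which is a front vowel, so the genitive suffix is -idi, giving *ujikliidi*.
Since the final sound of the genitive form *ujikliidi* is /i/ (a vowel), it takes -za, giving *ujikliidiza*.

ujikliidiza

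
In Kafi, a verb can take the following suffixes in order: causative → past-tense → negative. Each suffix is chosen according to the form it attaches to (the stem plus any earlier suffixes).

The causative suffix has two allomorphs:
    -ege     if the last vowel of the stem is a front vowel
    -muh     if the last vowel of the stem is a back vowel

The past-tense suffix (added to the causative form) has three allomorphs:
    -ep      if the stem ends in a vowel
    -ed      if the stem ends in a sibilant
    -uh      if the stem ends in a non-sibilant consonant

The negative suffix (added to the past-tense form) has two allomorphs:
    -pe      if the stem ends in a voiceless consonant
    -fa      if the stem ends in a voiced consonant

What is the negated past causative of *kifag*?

kifagmuhuhpe

Since the last vowel of *kifag* is /a/ (a back vowel), it takes -muh, giving *kifagmuh*.
The causative form *kifagmuh* — final sound /h/ (a non-sibilant consonant) → -uh → *kifagmuhuh*.
The past-tense form *kifagmuhuh* — final consonant /h/ (voiceless) → -pe → *kifagmuhuhpe*.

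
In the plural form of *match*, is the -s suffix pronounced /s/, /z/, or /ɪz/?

/ɪz/

The stem *match* ends in a sibilant (/s, z, ʃ, ʒ, tʃ, dʒ/).
The plural suffix surfaces as /ɪz/ after sibilants, /s/ after other voiceless consonants, and /z/ after other voiced sounds.
So the plural -s on *match* is pronounced /ɪz/.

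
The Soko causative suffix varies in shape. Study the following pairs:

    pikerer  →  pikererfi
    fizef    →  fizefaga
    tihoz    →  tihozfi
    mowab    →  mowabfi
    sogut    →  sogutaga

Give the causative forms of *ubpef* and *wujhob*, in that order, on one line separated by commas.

ubpefaga, wujhobfi

The pattern is voicing of the final consonant: -aga when the stem ends in a voiceless consonant (*fizef*, *sogut*); -fi when the stem ends in a voiced consonant (*pikerer*, *tihoz*, *mowab*).
Since the final consonant of *ubpef* is /f/ (voiceless), it takes -aga, giving *ubpefaga*.
*wujhob* — final consonant /b/ (voiced) → -fi → *wujhobfi*.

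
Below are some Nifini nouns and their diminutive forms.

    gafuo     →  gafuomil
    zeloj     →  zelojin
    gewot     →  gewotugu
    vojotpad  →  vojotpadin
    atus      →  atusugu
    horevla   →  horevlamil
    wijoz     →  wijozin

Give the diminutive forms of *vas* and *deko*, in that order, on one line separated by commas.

The suffix is conditioned by the final sound: -ugu when the stem ends in a voiceless consonant (*gewot*, *atus*); -in when the stem ends in a voiced consonant (*zeloj*, *vojotpad*, *wijoz*); -mil when the stem ends in a vowel (*gafuo*, *horevla*).
The final sound of *vas* is /s/, which is a voiceless consonant, so the suffix is -ugu, giving *vasugu*.
*deko* — final sound /o/ (a vowel) → -mil → *dekomil*.

vasugu, dekomil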